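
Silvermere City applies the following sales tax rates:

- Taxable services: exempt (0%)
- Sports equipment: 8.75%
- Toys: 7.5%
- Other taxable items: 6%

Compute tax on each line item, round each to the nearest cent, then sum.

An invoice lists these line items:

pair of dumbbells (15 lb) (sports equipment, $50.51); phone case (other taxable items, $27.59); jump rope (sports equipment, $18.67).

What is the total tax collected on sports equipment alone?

$6.05

Pair of dumbbells (15 lb) $50.51: sports equipment → 8.75% → $4.42
Jump rope $18.67: sports equipment → 8.75% → $1.63
Tax on sports equipment = $4.42 + $1.63 = $6.05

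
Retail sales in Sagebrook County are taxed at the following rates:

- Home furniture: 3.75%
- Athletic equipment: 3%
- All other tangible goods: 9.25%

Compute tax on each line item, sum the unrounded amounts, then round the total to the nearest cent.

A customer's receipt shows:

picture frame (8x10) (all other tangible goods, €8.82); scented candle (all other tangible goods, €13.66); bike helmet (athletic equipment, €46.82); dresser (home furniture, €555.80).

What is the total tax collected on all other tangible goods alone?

Picture frame (8x10) €8.82: all other tangible goods → 9.25% → €0.81585
Scented candle €13.66: all other tangible goods → 9.25% → €1.26355
Tax on all other tangible goods: unrounded sum = €2.0794 → €2.08

€2.08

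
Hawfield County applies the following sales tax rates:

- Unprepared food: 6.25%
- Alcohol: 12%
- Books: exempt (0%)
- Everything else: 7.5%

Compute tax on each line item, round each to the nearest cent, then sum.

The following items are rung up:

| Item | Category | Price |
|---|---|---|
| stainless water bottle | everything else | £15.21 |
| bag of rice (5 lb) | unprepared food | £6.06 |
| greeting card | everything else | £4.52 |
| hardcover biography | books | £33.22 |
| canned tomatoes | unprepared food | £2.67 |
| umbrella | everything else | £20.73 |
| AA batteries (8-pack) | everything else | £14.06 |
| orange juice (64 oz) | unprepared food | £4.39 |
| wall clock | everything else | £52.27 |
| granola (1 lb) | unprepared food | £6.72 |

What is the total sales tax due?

£9.24

Stainless water bottle £15.21: everything else → 7.5% → £1.14
Bag of rice (5 lb) £6.06: unprepared food → 6.25% → £0.38
Greeting card £4.52: everything else → 7.5% → £0.34
Hardcover biography £33.22: books → 0% → £0.00
Canned tomatoes £2.67: unprepared food → 6.25% → £0.17
Umbrella £20.73: everything else → 7.5% → £1.55
AA batteries (8-pack) £14.06: everything else → 7.5% → £1.05
Orange juice (64 oz) £4.39: unprepared food → 6.25% → £0.27
Wall clock £52.27: everything else → 7.5% → £3.92
Granola (1 lb) £6.72: unprepared food → 6.25% → £0.42
Total tax = £1.14 + £0.38 + £0.34 + £0.17 + £1.55 + £1.05 + £0.27 + £3.92 + £0.42 = £9.24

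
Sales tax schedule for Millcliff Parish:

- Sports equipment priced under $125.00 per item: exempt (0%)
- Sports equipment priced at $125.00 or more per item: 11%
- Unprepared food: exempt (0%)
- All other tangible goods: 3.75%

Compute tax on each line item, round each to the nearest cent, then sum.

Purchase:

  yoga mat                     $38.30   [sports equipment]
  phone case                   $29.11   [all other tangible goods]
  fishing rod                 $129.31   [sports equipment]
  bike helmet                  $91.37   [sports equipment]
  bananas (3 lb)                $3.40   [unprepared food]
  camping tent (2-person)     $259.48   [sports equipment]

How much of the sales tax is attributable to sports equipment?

$42.76

Yoga mat $38.30: sports equipment, under $125.00 → 0% → $0.00
Fishing rod $129.31: sports equipment, $125.00 or more → 11% → $14.22
Bike helmet $91.37: sports equipment, under $125.00 → 0% → $0.00
Camping tent (2-person) $259.48: sports equipment, $125.00 or more → 11% → $28.54
Tax on sports equipment = $0.00 + $14.22 + $0.00 + $28.54 = $42.76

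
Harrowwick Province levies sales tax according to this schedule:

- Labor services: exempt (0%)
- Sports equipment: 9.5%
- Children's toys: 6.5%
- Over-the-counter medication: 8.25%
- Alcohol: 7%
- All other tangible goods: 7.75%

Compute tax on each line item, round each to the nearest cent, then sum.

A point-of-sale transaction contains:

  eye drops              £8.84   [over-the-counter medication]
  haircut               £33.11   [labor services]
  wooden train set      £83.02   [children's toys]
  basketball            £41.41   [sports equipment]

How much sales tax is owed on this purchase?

Eye drops £8.84: over-the-counter medication → 8.25% → £0.73
Haircut £33.11: labor services → 0% → £0.00
Wooden train set £83.02: children's toys → 6.5% → £5.40
Basketball £41.41: sports equipment → 9.5% → £3.93
Total tax = £0.73 + £5.40 + £3.93 = £10.06

£10.06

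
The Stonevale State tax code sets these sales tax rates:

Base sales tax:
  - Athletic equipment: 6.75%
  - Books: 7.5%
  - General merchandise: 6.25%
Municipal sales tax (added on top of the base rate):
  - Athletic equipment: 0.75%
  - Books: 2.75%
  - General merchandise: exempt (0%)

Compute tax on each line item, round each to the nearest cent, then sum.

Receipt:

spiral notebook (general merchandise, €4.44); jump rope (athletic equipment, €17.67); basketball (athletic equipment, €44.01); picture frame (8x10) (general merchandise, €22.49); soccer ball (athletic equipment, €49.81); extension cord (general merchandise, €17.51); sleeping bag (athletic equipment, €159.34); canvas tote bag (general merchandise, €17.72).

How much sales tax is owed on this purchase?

€24.21

Spiral notebook €4.44: general merchandise → 6.25% + 0% municipal = 6.25% → €0.28
Jump rope €17.67: athletic equipment → 6.75% + 0.75% municipal = 7.5% → €1.33
Basketball €44.01: athletic equipment → 6.75% + 0.75% municipal = 7.5% → €3.30
Picture frame (8x10) €22.49: general merchandise → 6.25% + 0% municipal = 6.25% → €1.41
Soccer ball €49.81: athletic equipment → 6.75% + 0.75% municipal = 7.5% → €3.74
Extension cord €17.51: general merchandise → 6.25% + 0% municipal = 6.25% → €1.09
Sleeping bag €159.34: athletic equipment → 6.75% + 0.75% municipal = 7.5% → €11.95
Canvas tote bag €17.72: general merchandise → 6.25% + 0% municipal = 6.25% → €1.11
Total tax = €0.28 + €1.33 + €3.30 + €1.41 + €3.74 + €1.09 + €11.95 + €1.11 = €24.21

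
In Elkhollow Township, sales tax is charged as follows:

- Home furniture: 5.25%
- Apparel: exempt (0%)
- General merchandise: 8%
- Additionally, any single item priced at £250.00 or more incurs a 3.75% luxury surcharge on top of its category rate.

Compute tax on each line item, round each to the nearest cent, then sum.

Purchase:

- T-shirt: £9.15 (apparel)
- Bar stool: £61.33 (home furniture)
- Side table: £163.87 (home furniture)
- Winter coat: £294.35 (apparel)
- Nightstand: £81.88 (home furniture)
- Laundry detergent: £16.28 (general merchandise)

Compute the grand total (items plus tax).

T-shirt £9.15: apparel → 0% → £0.00
Bar stool £61.33: home furniture → 5.25% → £3.22
Side table £163.87: home furniture → 5.25% → £8.60
Winter coat £294.35: apparel → 0% + 3.75% surcharge = 3.75% → £11.04
Nightstand £81.88: home furniture → 5.25% → £4.30
Laundry detergent £16.28: general merchandise → 8% → £1.30
Subtotal = £626.86; tax = £28.46; total due = £655.32

£655.32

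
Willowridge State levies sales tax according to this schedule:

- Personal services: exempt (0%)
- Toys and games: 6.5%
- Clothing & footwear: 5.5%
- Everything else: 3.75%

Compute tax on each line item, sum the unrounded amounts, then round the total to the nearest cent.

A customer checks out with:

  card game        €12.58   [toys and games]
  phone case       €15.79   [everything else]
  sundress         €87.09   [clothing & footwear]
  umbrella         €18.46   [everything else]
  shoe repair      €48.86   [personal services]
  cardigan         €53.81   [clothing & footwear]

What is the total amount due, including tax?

€246.44

Card game €12.58: toys and games → 6.5% → €0.8177
Phone case €15.79: everything else → 3.75% → €0.592125
Sundress €87.09: clothing & footwear → 5.5% → €4.78995
Umbrella €18.46: everything else → 3.75% → €0.69225
Shoe repair €48.86: personal services → 0% → €0.00
Cardigan €53.81: clothing & footwear → 5.5% → €2.95955
Subtotal = €236.59; unrounded tax = €9.851575 → €9.85; total due = €246.44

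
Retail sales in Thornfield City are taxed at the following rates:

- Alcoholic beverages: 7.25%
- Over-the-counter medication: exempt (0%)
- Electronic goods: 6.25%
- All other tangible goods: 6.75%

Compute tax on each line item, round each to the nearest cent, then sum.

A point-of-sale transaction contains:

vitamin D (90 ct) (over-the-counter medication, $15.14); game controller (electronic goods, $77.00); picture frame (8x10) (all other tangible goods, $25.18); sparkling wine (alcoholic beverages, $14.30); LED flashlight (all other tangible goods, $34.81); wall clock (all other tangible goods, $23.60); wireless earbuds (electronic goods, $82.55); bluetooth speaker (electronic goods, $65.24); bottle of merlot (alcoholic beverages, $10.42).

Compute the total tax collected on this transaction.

Vitamin D (90 ct) $15.14: over-the-counter medication → 0% → $0.00
Game controller $77.00: electronic goods → 6.25% → $4.81
Picture frame (8x10) $25.18: all other tangible goods → 6.75% → $1.70
Sparkling wine $14.30: alcoholic beverages → 7.25% → $1.04
LED flashlight $34.81: all other tangible goods → 6.75% → $2.35
Wall clock $23.60: all other tangible goods → 6.75% → $1.59
Wireless earbuds $82.55: electronic goods → 6.25% → $5.16
Bluetooth speaker $65.24: electronic goods → 6.25% → $4.08
Bottle of merlot $10.42: alcoholic beverages → 7.25% → $0.76
Total tax = $4.81 + $1.70 + $1.04 + $2.35 + $1.59 + $5.16 + $4.08 + $0.76 = $21.49

$21.49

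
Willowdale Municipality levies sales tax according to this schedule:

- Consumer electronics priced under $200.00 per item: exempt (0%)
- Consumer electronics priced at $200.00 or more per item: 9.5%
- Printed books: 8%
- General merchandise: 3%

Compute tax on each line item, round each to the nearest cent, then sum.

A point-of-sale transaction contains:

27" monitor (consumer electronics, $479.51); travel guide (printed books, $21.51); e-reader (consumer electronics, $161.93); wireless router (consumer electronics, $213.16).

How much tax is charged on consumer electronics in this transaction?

$65.80

27" monitor $479.51: consumer electronics, $200.00 or more → 9.5% → $45.55
E-reader $161.93: consumer electronics, under $200.00 → 0% → $0.00
Wireless router $213.16: consumer electronics, $200.00 or more → 9.5% → $20.25
Tax on consumer electronics = $45.55 + $0.00 + $20.25 = $65.80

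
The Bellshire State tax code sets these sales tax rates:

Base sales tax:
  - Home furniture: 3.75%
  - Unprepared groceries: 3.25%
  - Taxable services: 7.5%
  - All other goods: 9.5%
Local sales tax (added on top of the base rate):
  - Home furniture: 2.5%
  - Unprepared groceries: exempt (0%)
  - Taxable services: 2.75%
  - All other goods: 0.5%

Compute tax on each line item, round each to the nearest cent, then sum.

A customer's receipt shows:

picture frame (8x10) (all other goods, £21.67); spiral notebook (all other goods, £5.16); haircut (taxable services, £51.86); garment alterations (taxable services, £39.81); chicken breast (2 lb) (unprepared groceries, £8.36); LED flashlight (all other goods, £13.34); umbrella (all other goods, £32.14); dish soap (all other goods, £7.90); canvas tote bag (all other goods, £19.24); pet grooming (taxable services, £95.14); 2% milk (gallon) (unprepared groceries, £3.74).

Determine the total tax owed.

Picture frame (8x10) £21.67: all other goods → 9.5% + 0.5% local = 10% → £2.17
Spiral notebook £5.16: all other goods → 9.5% + 0.5% local = 10% → £0.52
Haircut £51.86: taxable services → 7.5% + 2.75% local = 10.25% → £5.32
Garment alterations £39.81: taxable services → 7.5% + 2.75% local = 10.25% → £4.08
Chicken breast (2 lb) £8.36: unprepared groceries → 3.25% + 0% local = 3.25% → £0.27
LED flashlight £13.34: all other goods → 9.5% + 0.5% local = 10% → £1.33
Umbrella £32.14: all other goods → 9.5% + 0.5% local = 10% → £3.21
Dish soap £7.90: all other goods → 9.5% + 0.5% local = 10% → £0.79
Canvas tote bag £19.24: all other goods → 9.5% + 0.5% local = 10% → £1.92
Pet grooming £95.14: taxable services → 7.5% + 2.75% local = 10.25% → £9.75
2% milk (gallon) £3.74: unprepared groceries → 3.25% + 0% local = 3.25% → £0.12
Total tax = £2.17 + £0.52 + £5.32 + £4.08 + £0.27 + £1.33 + £3.21 + £0.79 + £1.92 + £9.75 + £0.12 = £29.48

£29.48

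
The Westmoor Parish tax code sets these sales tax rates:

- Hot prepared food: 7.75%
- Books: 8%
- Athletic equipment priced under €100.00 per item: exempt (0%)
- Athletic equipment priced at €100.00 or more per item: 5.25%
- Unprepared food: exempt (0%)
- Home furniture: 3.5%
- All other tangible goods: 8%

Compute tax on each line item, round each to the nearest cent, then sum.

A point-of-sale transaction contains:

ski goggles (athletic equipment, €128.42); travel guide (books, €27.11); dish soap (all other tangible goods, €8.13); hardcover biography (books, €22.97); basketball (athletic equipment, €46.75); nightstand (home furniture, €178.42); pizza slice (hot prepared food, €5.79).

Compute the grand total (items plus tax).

Ski goggles €128.42: athletic equipment, €100.00 or more → 5.25% → €6.74
Travel guide €27.11: books → 8% → €2.17
Dish soap €8.13: all other tangible goods → 8% → €0.65
Hardcover biography €22.97: books → 8% → €1.84
Basketball €46.75: athletic equipment, under €100.00 → 0% → €0.00
Nightstand €178.42: home furniture → 3.5% → €6.24
Pizza slice €5.79: hot prepared food → 7.75% → €0.45
Subtotal = €417.59; tax = €18.09; total due = €435.68

€435.68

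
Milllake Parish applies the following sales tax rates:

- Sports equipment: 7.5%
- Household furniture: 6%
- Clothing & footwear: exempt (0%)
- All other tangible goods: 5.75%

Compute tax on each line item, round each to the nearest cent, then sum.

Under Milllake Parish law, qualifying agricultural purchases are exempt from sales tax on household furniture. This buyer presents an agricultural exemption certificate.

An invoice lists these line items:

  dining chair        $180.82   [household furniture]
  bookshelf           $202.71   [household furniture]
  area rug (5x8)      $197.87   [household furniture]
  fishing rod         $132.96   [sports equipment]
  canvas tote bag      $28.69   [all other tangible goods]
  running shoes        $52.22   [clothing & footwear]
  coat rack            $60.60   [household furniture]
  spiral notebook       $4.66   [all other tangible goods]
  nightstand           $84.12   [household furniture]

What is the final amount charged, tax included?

Dining chair $180.82: household furniture, buyer-exempt → 0% → $0.00
Bookshelf $202.71: household furniture, buyer-exempt → 0% → $0.00
Area rug (5x8) $197.87: household furniture, buyer-exempt → 0% → $0.00
Fishing rod $132.96: sports equipment → 7.5% → $9.97
Canvas tote bag $28.69: all other tangible goods → 5.75% → $1.65
Running shoes $52.22: clothing & footwear → 0% → $0.00
Coat rack $60.60: household furniture, buyer-exempt → 0% → $0.00
Spiral notebook $4.66: all other tangible goods → 5.75% → $0.27
Nightstand $84.12: household furniture, buyer-exempt → 0% → $0.00
Subtotal = $944.65; tax = $11.89; total due = $956.54

$956.54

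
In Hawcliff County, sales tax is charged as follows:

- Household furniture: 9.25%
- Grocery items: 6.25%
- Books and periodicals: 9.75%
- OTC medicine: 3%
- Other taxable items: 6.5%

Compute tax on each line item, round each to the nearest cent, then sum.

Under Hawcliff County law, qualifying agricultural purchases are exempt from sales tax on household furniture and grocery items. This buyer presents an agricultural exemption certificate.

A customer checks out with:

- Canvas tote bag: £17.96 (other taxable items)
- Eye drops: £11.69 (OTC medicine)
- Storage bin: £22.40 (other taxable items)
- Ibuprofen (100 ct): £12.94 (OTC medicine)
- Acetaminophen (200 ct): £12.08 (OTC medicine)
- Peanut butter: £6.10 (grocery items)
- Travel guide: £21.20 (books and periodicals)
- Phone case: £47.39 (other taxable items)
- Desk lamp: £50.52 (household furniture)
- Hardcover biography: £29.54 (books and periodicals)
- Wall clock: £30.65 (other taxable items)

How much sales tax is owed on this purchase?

£13.75

Canvas tote bag £17.96: other taxable items → 6.5% → £1.17
Eye drops £11.69: OTC medicine → 3% → £0.35
Storage bin £22.40: other taxable items → 6.5% → £1.46
Ibuprofen (100 ct) £12.94: OTC medicine → 3% → £0.39
Acetaminophen (200 ct) £12.08: OTC medicine → 3% → £0.36
Peanut butter £6.10: grocery items, buyer-exempt → 0% → £0.00
Travel guide £21.20: books and periodicals → 9.75% → £2.07
Phone case £47.39: other taxable items → 6.5% → £3.08
Desk lamp £50.52: household furniture, buyer-exempt → 0% → £0.00
Hardcover biography £29.54: books and periodicals → 9.75% → £2.88
Wall clock £30.65: other taxable items → 6.5% → £1.99
Total tax = £1.17 + £0.35 + £1.46 + £0.39 + £0.36 + £2.07 + £3.08 + £2.88 + £1.99 = £13.75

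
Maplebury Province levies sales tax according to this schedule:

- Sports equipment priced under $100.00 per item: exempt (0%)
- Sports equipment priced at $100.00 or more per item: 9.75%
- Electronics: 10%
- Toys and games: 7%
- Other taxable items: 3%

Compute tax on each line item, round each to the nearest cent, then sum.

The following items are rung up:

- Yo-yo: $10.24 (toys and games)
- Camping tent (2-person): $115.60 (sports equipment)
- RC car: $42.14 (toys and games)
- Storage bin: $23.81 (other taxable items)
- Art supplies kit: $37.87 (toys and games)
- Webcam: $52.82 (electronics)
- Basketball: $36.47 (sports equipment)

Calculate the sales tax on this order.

$23.58

Yo-yo $10.24: toys and games → 7% → $0.72
Camping tent (2-person) $115.60: sports equipment, $100.00 or more → 9.75% → $11.27
RC car $42.14: toys and games → 7% → $2.95
Storage bin $23.81: other taxable items → 3% → $0.71
Art supplies kit $37.87: toys and games → 7% → $2.65
Webcam $52.82: electronics → 10% → $5.28
Basketball $36.47: sports equipment, under $100.00 → 0% → $0.00
Total tax = $0.72 + $11.27 + $2.95 + $0.71 + $2.65 + $5.28 = $23.58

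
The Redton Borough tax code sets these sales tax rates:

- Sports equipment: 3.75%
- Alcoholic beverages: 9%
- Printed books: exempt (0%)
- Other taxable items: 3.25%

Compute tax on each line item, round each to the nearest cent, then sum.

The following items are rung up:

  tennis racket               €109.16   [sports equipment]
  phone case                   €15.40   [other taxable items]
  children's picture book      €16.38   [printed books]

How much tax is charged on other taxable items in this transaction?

€0.50

Phone case €15.40: other taxable items → 3.25% → €0.50
Tax on other taxable items = €0.50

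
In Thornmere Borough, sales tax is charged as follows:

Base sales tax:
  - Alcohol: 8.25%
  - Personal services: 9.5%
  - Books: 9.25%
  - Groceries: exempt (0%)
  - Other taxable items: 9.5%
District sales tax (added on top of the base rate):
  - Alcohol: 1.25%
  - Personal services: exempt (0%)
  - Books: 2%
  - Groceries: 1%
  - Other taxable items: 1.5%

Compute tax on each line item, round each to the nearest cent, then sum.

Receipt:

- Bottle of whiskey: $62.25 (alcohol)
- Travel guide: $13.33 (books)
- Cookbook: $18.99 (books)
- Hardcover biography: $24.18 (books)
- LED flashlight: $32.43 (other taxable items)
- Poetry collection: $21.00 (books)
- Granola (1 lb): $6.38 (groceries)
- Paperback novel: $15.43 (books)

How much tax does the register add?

Bottle of whiskey $62.25: alcohol → 8.25% + 1.25% district = 9.5% → $5.91
Travel guide $13.33: books → 9.25% + 2% district = 11.25% → $1.50
Cookbook $18.99: books → 9.25% + 2% district = 11.25% → $2.14
Hardcover biography $24.18: books → 9.25% + 2% district = 11.25% → $2.72
LED flashlight $32.43: other taxable items → 9.5% + 1.5% district = 11% → $3.57
Poetry collection $21.00: books → 9.25% + 2% district = 11.25% → $2.36
Granola (1 lb) $6.38: groceries → 0% + 1% district = 1% → $0.06
Paperback novel $15.43: books → 9.25% + 2% district = 11.25% → $1.74
Total tax = $5.91 + $1.50 + $2.14 + $2.72 + $3.57 + $2.36 + $0.06 + $1.74 = $20.00

$20.00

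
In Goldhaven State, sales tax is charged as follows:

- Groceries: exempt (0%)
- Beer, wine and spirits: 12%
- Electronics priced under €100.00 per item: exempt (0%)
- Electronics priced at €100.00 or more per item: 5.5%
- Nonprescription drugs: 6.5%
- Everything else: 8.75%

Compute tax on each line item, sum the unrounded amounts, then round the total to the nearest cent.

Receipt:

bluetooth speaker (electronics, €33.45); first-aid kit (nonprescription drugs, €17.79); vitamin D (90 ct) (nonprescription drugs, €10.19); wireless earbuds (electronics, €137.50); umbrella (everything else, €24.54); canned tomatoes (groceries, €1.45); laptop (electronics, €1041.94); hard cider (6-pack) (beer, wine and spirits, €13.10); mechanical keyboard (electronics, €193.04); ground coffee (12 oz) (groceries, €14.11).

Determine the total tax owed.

Bluetooth speaker €33.45: electronics, under €100.00 → 0% → €0.00
First-aid kit €17.79: nonprescription drugs → 6.5% → €1.15635
Vitamin D (90 ct) €10.19: nonprescription drugs → 6.5% → €0.66235
Wireless earbuds €137.50: electronics, €100.00 or more → 5.5% → €7.5625
Umbrella €24.54: everything else → 8.75% → €2.14725
Canned tomatoes €1.45: groceries → 0% → €0.00
Laptop €1041.94: electronics, €100.00 or more → 5.5% → €57.3067
Hard cider (6-pack) €13.10: beer, wine and spirits → 12% → €1.572
Mechanical keyboard €193.04: electronics, €100.00 or more → 5.5% → €10.6172
Ground coffee (12 oz) €14.11: groceries → 0% → €0.00
Unrounded tax sum = €81.02435 → €81.02

€81.02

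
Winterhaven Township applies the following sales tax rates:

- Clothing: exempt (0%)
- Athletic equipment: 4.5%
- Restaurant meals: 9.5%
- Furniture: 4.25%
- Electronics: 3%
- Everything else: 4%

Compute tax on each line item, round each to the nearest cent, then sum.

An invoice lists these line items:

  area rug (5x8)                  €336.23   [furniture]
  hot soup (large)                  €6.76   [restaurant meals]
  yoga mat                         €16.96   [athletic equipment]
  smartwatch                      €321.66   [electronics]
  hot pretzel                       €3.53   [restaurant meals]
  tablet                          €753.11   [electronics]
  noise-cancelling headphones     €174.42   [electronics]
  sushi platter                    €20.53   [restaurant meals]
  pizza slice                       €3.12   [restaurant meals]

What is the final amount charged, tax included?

€1692.07

Area rug (5x8) €336.23: furniture → 4.25% → €14.29
Hot soup (large) €6.76: restaurant meals → 9.5% → €0.64
Yoga mat €16.96: athletic equipment → 4.5% → €0.76
Smartwatch €321.66: electronics → 3% → €9.65
Hot pretzel €3.53: restaurant meals → 9.5% → €0.34
Tablet €753.11: electronics → 3% → €22.59
Noise-cancelling headphones €174.42: electronics → 3% → €5.23
Sushi platter €20.53: restaurant meals → 9.5% → €1.95
Pizza slice €3.12: restaurant meals → 9.5% → €0.30
Subtotal = €1636.32; tax = €55.75; total due = €1692.07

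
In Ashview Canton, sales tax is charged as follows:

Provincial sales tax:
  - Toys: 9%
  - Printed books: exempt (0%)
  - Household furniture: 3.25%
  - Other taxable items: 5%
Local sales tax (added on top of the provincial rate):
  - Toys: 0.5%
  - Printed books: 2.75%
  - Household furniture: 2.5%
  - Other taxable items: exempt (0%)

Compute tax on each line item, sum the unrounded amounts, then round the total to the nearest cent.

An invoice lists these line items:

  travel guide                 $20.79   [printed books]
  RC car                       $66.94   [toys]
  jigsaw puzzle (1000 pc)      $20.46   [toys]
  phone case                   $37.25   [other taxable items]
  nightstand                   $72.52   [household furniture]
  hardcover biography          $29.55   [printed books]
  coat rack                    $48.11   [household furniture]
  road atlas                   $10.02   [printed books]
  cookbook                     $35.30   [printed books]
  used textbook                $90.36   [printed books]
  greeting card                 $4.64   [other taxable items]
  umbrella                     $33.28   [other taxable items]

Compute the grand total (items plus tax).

$493.33

Travel guide $20.79: printed books → 0% + 2.75% local = 2.75% → $0.571725
RC car $66.94: toys → 9% + 0.5% local = 9.5% → $6.3593
Jigsaw puzzle (1000 pc) $20.46: toys → 9% + 0.5% local = 9.5% → $1.9437
Phone case $37.25: other taxable items → 5% + 0% local = 5% → $1.8625
Nightstand $72.52: household furniture → 3.25% + 2.5% local = 5.75% → $4.1699
Hardcover biography $29.55: printed books → 0% + 2.75% local = 2.75% → $0.812625
Coat rack $48.11: household furniture → 3.25% + 2.5% local = 5.75% → $2.766325
Road atlas $10.02: printed books → 0% + 2.75% local = 2.75% → $0.27555
Cookbook $35.30: printed books → 0% + 2.75% local = 2.75% → $0.97075
Used textbook $90.36: printed books → 0% + 2.75% local = 2.75% → $2.4849
Greeting card $4.64: other taxable items → 5% + 0% local = 5% → $0.232
Umbrella $33.28: other taxable items → 5% + 0% local = 5% → $1.664
Subtotal = $469.22; unrounded tax = $24.113275 → $24.11; total due = $493.33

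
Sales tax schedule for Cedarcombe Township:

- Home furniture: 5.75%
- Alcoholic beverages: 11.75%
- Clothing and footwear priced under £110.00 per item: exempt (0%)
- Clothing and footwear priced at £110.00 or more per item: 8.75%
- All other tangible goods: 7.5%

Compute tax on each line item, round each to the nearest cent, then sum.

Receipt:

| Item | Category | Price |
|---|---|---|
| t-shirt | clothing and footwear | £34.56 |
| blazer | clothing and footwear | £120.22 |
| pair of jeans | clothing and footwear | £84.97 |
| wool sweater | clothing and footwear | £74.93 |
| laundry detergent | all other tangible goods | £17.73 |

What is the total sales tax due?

£11.85

T-shirt £34.56: clothing and footwear, under £110.00 → 0% → £0.00
Blazer £120.22: clothing and footwear, £110.00 or more → 8.75% → £10.52
Pair of jeans £84.97: clothing and footwear, under £110.00 → 0% → £0.00
Wool sweater £74.93: clothing and footwear, under £110.00 → 0% → £0.00
Laundry detergent £17.73: all other tangible goods → 7.5% → £1.33
Total tax = £10.52 + £1.33 = £11.85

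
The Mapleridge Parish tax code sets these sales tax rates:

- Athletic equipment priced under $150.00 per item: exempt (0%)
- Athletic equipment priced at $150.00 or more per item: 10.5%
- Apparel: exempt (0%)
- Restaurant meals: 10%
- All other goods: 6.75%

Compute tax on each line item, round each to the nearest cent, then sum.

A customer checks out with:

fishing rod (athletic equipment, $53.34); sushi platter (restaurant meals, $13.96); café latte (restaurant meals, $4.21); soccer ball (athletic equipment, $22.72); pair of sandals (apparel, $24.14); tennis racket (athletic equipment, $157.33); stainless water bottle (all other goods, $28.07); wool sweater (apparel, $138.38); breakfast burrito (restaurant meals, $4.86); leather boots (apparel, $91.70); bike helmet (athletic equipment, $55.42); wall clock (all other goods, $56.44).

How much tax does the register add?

$24.53

Fishing rod $53.34: athletic equipment, under $150.00 → 0% → $0.00
Sushi platter $13.96: restaurant meals → 10% → $1.40
Café latte $4.21: restaurant meals → 10% → $0.42
Soccer ball $22.72: athletic equipment, under $150.00 → 0% → $0.00
Pair of sandals $24.14: apparel → 0% → $0.00
Tennis racket $157.33: athletic equipment, $150.00 or more → 10.5% → $16.52
Stainless water bottle $28.07: all other goods → 6.75% → $1.89
Wool sweater $138.38: apparel → 0% → $0.00
Breakfast burrito $4.86: restaurant meals → 10% → $0.49
Leather boots $91.70: apparel → 0% → $0.00
Bike helmet $55.42: athletic equipment, under $150.00 → 0% → $0.00
Wall clock $56.44: all other goods → 6.75% → $3.81
Total tax = $1.40 + $0.42 + $16.52 + $1.89 + $0.49 + $3.81 = $24.53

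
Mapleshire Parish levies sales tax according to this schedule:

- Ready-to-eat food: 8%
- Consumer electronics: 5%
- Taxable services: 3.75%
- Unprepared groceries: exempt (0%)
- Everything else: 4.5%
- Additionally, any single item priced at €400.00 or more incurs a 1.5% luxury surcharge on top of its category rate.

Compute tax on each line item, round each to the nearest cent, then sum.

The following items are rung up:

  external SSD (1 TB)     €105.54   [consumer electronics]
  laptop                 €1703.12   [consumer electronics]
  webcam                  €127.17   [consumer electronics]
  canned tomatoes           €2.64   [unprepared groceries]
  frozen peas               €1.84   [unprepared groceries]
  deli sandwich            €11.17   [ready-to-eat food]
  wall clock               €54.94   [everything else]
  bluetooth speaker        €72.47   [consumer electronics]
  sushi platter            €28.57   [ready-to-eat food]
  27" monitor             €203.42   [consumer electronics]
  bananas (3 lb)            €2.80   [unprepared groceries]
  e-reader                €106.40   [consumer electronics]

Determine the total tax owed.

€147.10

External SSD (1 TB) €105.54: consumer electronics → 5% → €5.28
Laptop €1703.12: consumer electronics → 5% + 1.5% surcharge = 6.5% → €110.70
Webcam €127.17: consumer electronics → 5% → €6.36
Canned tomatoes €2.64: unprepared groceries → 0% → €0.00
Frozen peas €1.84: unprepared groceries → 0% → €0.00
Deli sandwich €11.17: ready-to-eat food → 8% → €0.89
Wall clock €54.94: everything else → 4.5% → €2.47
Bluetooth speaker €72.47: consumer electronics → 5% → €3.62
Sushi platter €28.57: ready-to-eat food → 8% → €2.29
27" monitor €203.42: consumer electronics → 5% → €10.17
Bananas (3 lb) €2.80: unprepared groceries → 0% → €0.00
E-reader €106.40: consumer electronics → 5% → €5.32
Total tax = €5.28 + €110.70 + €6.36 + €0.89 + €2.47 + €3.62 + €2.29 + €10.17 + €5.32 = €147.10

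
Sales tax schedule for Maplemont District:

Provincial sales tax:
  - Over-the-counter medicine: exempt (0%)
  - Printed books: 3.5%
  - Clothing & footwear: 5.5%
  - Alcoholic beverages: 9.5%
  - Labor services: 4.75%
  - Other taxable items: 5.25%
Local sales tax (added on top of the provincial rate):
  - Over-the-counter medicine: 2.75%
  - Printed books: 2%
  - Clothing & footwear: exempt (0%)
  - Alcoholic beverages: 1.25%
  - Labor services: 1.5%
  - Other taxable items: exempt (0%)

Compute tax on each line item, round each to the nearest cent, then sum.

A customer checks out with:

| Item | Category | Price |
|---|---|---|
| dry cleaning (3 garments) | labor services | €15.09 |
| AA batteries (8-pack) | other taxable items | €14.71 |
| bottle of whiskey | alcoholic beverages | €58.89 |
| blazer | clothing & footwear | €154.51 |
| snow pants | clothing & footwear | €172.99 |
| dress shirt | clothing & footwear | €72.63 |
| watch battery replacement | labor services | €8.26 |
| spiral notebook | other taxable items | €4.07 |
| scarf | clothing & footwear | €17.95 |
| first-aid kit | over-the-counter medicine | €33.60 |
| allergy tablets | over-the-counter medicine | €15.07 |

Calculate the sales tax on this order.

Dry cleaning (3 garments) €15.09: labor services → 4.75% + 1.5% local = 6.25% → €0.94
AA batteries (8-pack) €14.71: other taxable items → 5.25% + 0% local = 5.25% → €0.77
Bottle of whiskey €58.89: alcoholic beverages → 9.5% + 1.25% local = 10.75% → €6.33
Blazer €154.51: clothing & footwear → 5.5% + 0% local = 5.5% → €8.50
Snow pants €172.99: clothing & footwear → 5.5% + 0% local = 5.5% → €9.51
Dress shirt €72.63: clothing & footwear → 5.5% + 0% local = 5.5% → €3.99
Watch battery replacement €8.26: labor services → 4.75% + 1.5% local = 6.25% → €0.52
Spiral notebook €4.07: other taxable items → 5.25% + 0% local = 5.25% → €0.21
Scarf €17.95: clothing & footwear → 5.5% + 0% local = 5.5% → €0.99
First-aid kit €33.60: over-the-counter medicine → 0% + 2.75% local = 2.75% → €0.92
Allergy tablets €15.07: over-the-counter medicine → 0% + 2.75% local = 2.75% → €0.41
Total tax = €0.94 + €0.77 + €6.33 + €8.50 + €9.51 + €3.99 + €0.52 + €0.21 + €0.99 + €0.92 + €0.41 = €33.09

€33.09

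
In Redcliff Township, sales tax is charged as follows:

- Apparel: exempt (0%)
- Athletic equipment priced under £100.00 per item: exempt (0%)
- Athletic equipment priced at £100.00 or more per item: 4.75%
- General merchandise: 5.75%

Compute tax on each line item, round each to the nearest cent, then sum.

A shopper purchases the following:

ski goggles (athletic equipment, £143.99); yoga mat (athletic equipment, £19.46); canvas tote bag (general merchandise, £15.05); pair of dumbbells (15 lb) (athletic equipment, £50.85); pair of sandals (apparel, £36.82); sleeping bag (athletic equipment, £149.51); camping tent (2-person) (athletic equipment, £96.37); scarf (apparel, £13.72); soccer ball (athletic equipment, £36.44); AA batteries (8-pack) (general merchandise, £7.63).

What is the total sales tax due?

Ski goggles £143.99: athletic equipment, £100.00 or more → 4.75% → £6.84
Yoga mat £19.46: athletic equipment, under £100.00 → 0% → £0.00
Canvas tote bag £15.05: general merchandise → 5.75% → £0.87
Pair of dumbbells (15 lb) £50.85: athletic equipment, under £100.00 → 0% → £0.00
Pair of sandals £36.82: apparel → 0% → £0.00
Sleeping bag £149.51: athletic equipment, £100.00 or more → 4.75% → £7.10
Camping tent (2-person) £96.37: athletic equipment, under £100.00 → 0% → £0.00
Scarf £13.72: apparel → 0% → £0.00
Soccer ball £36.44: athletic equipment, under £100.00 → 0% → £0.00
AA batteries (8-pack) £7.63: general merchandise → 5.75% → £0.44
Total tax = £6.84 + £0.87 + £7.10 + £0.44 = £15.25

£15.25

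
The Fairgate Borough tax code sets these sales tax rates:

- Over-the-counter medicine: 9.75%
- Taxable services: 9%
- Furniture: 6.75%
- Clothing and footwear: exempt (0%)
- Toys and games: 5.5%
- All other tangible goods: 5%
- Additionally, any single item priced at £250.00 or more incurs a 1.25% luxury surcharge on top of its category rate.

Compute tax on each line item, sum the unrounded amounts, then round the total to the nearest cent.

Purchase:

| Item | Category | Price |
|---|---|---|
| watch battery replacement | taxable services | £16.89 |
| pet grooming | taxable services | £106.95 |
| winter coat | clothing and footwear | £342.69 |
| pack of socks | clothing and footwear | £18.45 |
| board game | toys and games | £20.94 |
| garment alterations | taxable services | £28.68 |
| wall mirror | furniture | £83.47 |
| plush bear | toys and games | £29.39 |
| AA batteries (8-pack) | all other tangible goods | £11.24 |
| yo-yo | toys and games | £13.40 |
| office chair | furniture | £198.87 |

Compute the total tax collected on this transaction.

Watch battery replacement £16.89: taxable services → 9% → £1.5201
Pet grooming £106.95: taxable services → 9% → £9.6255
Winter coat £342.69: clothing and footwear → 0% + 1.25% surcharge = 1.25% → £4.283625
Pack of socks £18.45: clothing and footwear → 0% → £0.00
Board game £20.94: toys and games → 5.5% → £1.1517
Garment alterations £28.68: taxable services → 9% → £2.5812
Wall mirror £83.47: furniture → 6.75% → £5.634225
Plush bear £29.39: toys and games → 5.5% → £1.61645
AA batteries (8-pack) £11.24: all other tangible goods → 5% → £0.562
Yo-yo £13.40: toys and games → 5.5% → £0.737
Office chair £198.87: furniture → 6.75% → £13.423725
Unrounded tax sum = £41.135525 → £41.14

£41.14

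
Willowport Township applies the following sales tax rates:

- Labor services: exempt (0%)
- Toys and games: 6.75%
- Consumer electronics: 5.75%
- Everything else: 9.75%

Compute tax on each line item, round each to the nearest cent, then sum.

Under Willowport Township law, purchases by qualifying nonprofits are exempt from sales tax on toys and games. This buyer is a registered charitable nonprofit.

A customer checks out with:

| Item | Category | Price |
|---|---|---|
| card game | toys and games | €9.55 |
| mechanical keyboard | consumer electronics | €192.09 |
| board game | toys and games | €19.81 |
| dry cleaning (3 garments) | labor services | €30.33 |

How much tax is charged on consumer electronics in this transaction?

Mechanical keyboard €192.09: consumer electronics → 5.75% → €11.05
Tax on consumer electronics = €11.05

€11.05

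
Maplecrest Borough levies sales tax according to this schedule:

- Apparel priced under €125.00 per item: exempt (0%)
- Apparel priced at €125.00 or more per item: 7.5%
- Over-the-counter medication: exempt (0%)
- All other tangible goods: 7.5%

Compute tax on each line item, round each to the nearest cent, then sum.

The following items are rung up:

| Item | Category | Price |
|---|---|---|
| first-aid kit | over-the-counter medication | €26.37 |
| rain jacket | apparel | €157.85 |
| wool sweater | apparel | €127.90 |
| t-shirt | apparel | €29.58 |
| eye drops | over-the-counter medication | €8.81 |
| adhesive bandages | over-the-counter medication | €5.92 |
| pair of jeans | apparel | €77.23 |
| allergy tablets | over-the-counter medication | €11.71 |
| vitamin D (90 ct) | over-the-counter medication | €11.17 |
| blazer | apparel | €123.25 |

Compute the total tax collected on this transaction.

First-aid kit €26.37: over-the-counter medication → 0% → €0.00
Rain jacket €157.85: apparel, €125.00 or more → 7.5% → €11.84
Wool sweater €127.90: apparel, €125.00 or more → 7.5% → €9.59
T-shirt €29.58: apparel, under €125.00 → 0% → €0.00
Eye drops €8.81: over-the-counter medication → 0% → €0.00
Adhesive bandages €5.92: over-the-counter medication → 0% → €0.00
Pair of jeans €77.23: apparel, under €125.00 → 0% → €0.00
Allergy tablets €11.71: over-the-counter medication → 0% → €0.00
Vitamin D (90 ct) €11.17: over-the-counter medication → 0% → €0.00
Blazer €123.25: apparel, under €125.00 → 0% → €0.00
Total tax = €11.84 + €9.59 = €21.43

€21.43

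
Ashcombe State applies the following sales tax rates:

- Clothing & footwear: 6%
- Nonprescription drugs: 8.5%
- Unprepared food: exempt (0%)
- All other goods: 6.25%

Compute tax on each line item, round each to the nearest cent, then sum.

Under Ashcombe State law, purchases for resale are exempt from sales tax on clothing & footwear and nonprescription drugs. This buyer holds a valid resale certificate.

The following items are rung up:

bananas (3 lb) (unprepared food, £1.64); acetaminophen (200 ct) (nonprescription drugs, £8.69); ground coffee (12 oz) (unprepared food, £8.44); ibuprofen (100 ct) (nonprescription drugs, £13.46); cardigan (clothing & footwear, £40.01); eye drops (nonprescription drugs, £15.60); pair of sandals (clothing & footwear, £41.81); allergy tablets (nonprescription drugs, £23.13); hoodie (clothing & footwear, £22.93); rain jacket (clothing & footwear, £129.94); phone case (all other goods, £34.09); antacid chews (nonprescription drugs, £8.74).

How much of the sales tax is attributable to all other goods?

Phone case £34.09: all other goods → 6.25% → £2.13
Tax on all other goods = £2.13

£2.13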